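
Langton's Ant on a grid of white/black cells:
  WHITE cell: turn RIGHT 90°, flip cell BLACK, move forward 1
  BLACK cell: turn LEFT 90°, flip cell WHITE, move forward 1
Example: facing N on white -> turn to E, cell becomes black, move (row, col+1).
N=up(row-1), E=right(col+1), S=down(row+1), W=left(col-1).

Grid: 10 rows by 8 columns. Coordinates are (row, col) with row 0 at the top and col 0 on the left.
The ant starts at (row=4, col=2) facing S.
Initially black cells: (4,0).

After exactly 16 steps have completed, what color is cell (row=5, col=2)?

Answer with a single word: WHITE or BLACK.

Step 1: on WHITE (4,2): turn R to W, flip to black, move to (4,1). |black|=2
Step 2: on WHITE (4,1): turn R to N, flip to black, move to (3,1). |black|=3
Step 3: on WHITE (3,1): turn R to E, flip to black, move to (3,2). |black|=4
Step 4: on WHITE (3,2): turn R to S, flip to black, move to (4,2). |black|=5
Step 5: on BLACK (4,2): turn L to E, flip to white, move to (4,3). |black|=4
Step 6: on WHITE (4,3): turn R to S, flip to black, move to (5,3). |black|=5
Step 7: on WHITE (5,3): turn R to W, flip to black, move to (5,2). |black|=6
Step 8: on WHITE (5,2): turn R to N, flip to black, move to (4,2). |black|=7
Step 9: on WHITE (4,2): turn R to E, flip to black, move to (4,3). |black|=8
Step 10: on BLACK (4,3): turn L to N, flip to white, move to (3,3). |black|=7
Step 11: on WHITE (3,3): turn R to E, flip to black, move to (3,4). |black|=8
Step 12: on WHITE (3,4): turn R to S, flip to black, move to (4,4). |black|=9
Step 13: on WHITE (4,4): turn R to W, flip to black, move to (4,3). |black|=10
Step 14: on WHITE (4,3): turn R to N, flip to black, move to (3,3). |black|=11
Step 15: on BLACK (3,3): turn L to W, flip to white, move to (3,2). |black|=10
Step 16: on BLACK (3,2): turn L to S, flip to white, move to (4,2). |black|=9

Answer: BLACK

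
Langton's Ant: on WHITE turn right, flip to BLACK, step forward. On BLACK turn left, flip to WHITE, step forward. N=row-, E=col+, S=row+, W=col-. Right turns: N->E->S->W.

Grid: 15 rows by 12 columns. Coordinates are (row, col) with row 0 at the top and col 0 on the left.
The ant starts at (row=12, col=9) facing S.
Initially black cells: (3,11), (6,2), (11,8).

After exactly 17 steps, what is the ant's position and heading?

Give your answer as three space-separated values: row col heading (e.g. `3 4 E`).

Step 1: on WHITE (12,9): turn R to W, flip to black, move to (12,8). |black|=4
Step 2: on WHITE (12,8): turn R to N, flip to black, move to (11,8). |black|=5
Step 3: on BLACK (11,8): turn L to W, flip to white, move to (11,7). |black|=4
Step 4: on WHITE (11,7): turn R to N, flip to black, move to (10,7). |black|=5
Step 5: on WHITE (10,7): turn R to E, flip to black, move to (10,8). |black|=6
Step 6: on WHITE (10,8): turn R to S, flip to black, move to (11,8). |black|=7
Step 7: on WHITE (11,8): turn R to W, flip to black, move to (11,7). |black|=8
Step 8: on BLACK (11,7): turn L to S, flip to white, move to (12,7). |black|=7
Step 9: on WHITE (12,7): turn R to W, flip to black, move to (12,6). |black|=8
Step 10: on WHITE (12,6): turn R to N, flip to black, move to (11,6). |black|=9
Step 11: on WHITE (11,6): turn R to E, flip to black, move to (11,7). |black|=10
Step 12: on WHITE (11,7): turn R to S, flip to black, move to (12,7). |black|=11
Step 13: on BLACK (12,7): turn L to E, flip to white, move to (12,8). |black|=10
Step 14: on BLACK (12,8): turn L to N, flip to white, move to (11,8). |black|=9
Step 15: on BLACK (11,8): turn L to W, flip to white, move to (11,7). |black|=8
Step 16: on BLACK (11,7): turn L to S, flip to white, move to (12,7). |black|=7
Step 17: on WHITE (12,7): turn R to W, flip to black, move to (12,6). |black|=8

Answer: 12 6 W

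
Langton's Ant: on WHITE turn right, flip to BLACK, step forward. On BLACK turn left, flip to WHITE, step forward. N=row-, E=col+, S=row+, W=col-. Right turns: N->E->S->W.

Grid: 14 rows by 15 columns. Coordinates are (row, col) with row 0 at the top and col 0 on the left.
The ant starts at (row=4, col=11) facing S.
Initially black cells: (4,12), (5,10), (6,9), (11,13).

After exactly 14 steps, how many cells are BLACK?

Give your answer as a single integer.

Step 1: on WHITE (4,11): turn R to W, flip to black, move to (4,10). |black|=5
Step 2: on WHITE (4,10): turn R to N, flip to black, move to (3,10). |black|=6
Step 3: on WHITE (3,10): turn R to E, flip to black, move to (3,11). |black|=7
Step 4: on WHITE (3,11): turn R to S, flip to black, move to (4,11). |black|=8
Step 5: on BLACK (4,11): turn L to E, flip to white, move to (4,12). |black|=7
Step 6: on BLACK (4,12): turn L to N, flip to white, move to (3,12). |black|=6
Step 7: on WHITE (3,12): turn R to E, flip to black, move to (3,13). |black|=7
Step 8: on WHITE (3,13): turn R to S, flip to black, move to (4,13). |black|=8
Step 9: on WHITE (4,13): turn R to W, flip to black, move to (4,12). |black|=9
Step 10: on WHITE (4,12): turn R to N, flip to black, move to (3,12). |black|=10
Step 11: on BLACK (3,12): turn L to W, flip to white, move to (3,11). |black|=9
Step 12: on BLACK (3,11): turn L to S, flip to white, move to (4,11). |black|=8
Step 13: on WHITE (4,11): turn R to W, flip to black, move to (4,10). |black|=9
Step 14: on BLACK (4,10): turn L to S, flip to white, move to (5,10). |black|=8

Answer: 8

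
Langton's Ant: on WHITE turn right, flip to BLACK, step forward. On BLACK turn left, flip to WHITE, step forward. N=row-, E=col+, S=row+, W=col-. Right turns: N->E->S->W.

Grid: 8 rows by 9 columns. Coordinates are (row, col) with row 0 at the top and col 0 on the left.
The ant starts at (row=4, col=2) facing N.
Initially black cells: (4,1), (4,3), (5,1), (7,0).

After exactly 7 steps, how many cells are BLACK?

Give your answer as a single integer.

Answer: 7

Derivation:
Step 1: on WHITE (4,2): turn R to E, flip to black, move to (4,3). |black|=5
Step 2: on BLACK (4,3): turn L to N, flip to white, move to (3,3). |black|=4
Step 3: on WHITE (3,3): turn R to E, flip to black, move to (3,4). |black|=5
Step 4: on WHITE (3,4): turn R to S, flip to black, move to (4,4). |black|=6
Step 5: on WHITE (4,4): turn R to W, flip to black, move to (4,3). |black|=7
Step 6: on WHITE (4,3): turn R to N, flip to black, move to (3,3). |black|=8
Step 7: on BLACK (3,3): turn L to W, flip to white, move to (3,2). |black|=7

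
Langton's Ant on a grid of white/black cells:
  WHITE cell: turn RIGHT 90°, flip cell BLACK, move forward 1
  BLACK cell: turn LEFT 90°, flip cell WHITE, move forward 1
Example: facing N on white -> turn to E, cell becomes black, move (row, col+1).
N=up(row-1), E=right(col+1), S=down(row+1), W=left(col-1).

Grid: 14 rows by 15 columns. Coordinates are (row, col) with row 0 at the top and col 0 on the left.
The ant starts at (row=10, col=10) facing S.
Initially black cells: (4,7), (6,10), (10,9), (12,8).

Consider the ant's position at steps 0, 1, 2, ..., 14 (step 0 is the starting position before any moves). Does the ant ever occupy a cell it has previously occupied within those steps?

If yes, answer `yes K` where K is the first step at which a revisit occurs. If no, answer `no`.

Answer: yes 5

Derivation:
Step 1: on WHITE (10,10): turn R to W, flip to black, move to (10,9). |black|=5 — new cell
Step 2: on BLACK (10,9): turn L to S, flip to white, move to (11,9). |black|=4 — new cell
Step 3: on WHITE (11,9): turn R to W, flip to black, move to (11,8). |black|=5 — new cell
Step 4: on WHITE (11,8): turn R to N, flip to black, move to (10,8). |black|=6 — new cell
Step 5: on WHITE (10,8): turn R to E, flip to black, move to (10,9). |black|=7 — REVISIT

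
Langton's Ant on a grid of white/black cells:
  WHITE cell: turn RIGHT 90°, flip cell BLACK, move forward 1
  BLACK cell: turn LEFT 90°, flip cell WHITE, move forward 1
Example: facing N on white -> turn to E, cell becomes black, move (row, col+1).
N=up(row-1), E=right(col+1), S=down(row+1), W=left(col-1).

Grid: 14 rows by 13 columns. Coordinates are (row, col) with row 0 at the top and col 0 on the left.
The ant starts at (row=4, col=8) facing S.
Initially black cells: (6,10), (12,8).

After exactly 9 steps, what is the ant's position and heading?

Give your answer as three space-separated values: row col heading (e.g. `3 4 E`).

Step 1: on WHITE (4,8): turn R to W, flip to black, move to (4,7). |black|=3
Step 2: on WHITE (4,7): turn R to N, flip to black, move to (3,7). |black|=4
Step 3: on WHITE (3,7): turn R to E, flip to black, move to (3,8). |black|=5
Step 4: on WHITE (3,8): turn R to S, flip to black, move to (4,8). |black|=6
Step 5: on BLACK (4,8): turn L to E, flip to white, move to (4,9). |black|=5
Step 6: on WHITE (4,9): turn R to S, flip to black, move to (5,9). |black|=6
Step 7: on WHITE (5,9): turn R to W, flip to black, move to (5,8). |black|=7
Step 8: on WHITE (5,8): turn R to N, flip to black, move to (4,8). |black|=8
Step 9: on WHITE (4,8): turn R to E, flip to black, move to (4,9). |black|=9

Answer: 4 9 E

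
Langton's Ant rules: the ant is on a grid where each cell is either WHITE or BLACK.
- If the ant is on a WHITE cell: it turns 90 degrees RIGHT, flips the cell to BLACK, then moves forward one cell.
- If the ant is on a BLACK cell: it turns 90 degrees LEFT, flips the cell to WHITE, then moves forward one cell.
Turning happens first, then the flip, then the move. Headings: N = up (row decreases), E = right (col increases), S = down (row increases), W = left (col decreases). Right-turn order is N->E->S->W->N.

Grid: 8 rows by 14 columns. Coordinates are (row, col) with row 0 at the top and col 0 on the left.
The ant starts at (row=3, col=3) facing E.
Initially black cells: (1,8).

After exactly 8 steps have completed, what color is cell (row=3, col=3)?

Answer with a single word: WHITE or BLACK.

Answer: WHITE

Derivation:
Step 1: on WHITE (3,3): turn R to S, flip to black, move to (4,3). |black|=2
Step 2: on WHITE (4,3): turn R to W, flip to black, move to (4,2). |black|=3
Step 3: on WHITE (4,2): turn R to N, flip to black, move to (3,2). |black|=4
Step 4: on WHITE (3,2): turn R to E, flip to black, move to (3,3). |black|=5
Step 5: on BLACK (3,3): turn L to N, flip to white, move to (2,3). |black|=4
Step 6: on WHITE (2,3): turn R to E, flip to black, move to (2,4). |black|=5
Step 7: on WHITE (2,4): turn R to S, flip to black, move to (3,4). |black|=6
Step 8: on WHITE (3,4): turn R to W, flip to black, move to (3,3). |black|=7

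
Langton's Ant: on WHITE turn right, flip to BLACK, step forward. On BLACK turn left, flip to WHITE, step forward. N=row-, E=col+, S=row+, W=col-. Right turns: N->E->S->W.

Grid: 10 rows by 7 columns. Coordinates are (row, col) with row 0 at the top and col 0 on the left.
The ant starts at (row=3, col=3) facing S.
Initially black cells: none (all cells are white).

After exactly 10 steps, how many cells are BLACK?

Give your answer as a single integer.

Step 1: on WHITE (3,3): turn R to W, flip to black, move to (3,2). |black|=1
Step 2: on WHITE (3,2): turn R to N, flip to black, move to (2,2). |black|=2
Step 3: on WHITE (2,2): turn R to E, flip to black, move to (2,3). |black|=3
Step 4: on WHITE (2,3): turn R to S, flip to black, move to (3,3). |black|=4
Step 5: on BLACK (3,3): turn L to E, flip to white, move to (3,4). |black|=3
Step 6: on WHITE (3,4): turn R to S, flip to black, move to (4,4). |black|=4
Step 7: on WHITE (4,4): turn R to W, flip to black, move to (4,3). |black|=5
Step 8: on WHITE (4,3): turn R to N, flip to black, move to (3,3). |black|=6
Step 9: on WHITE (3,3): turn R to E, flip to black, move to (3,4). |black|=7
Step 10: on BLACK (3,4): turn L to N, flip to white, move to (2,4). |black|=6

Answer: 6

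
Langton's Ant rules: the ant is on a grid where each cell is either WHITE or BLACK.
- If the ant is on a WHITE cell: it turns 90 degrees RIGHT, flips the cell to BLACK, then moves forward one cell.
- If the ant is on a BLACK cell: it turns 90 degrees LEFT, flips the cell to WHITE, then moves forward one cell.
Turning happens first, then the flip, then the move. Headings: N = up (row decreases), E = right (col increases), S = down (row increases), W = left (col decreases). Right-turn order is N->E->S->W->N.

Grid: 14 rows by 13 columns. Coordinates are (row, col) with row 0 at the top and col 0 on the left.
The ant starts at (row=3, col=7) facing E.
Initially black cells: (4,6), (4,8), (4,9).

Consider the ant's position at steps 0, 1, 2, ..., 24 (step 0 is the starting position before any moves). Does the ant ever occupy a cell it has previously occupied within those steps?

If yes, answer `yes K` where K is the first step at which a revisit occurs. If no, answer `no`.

Step 1: on WHITE (3,7): turn R to S, flip to black, move to (4,7). |black|=4 — new cell
Step 2: on WHITE (4,7): turn R to W, flip to black, move to (4,6). |black|=5 — new cell
Step 3: on BLACK (4,6): turn L to S, flip to white, move to (5,6). |black|=4 — new cell
Step 4: on WHITE (5,6): turn R to W, flip to black, move to (5,5). |black|=5 — new cell
Step 5: on WHITE (5,5): turn R to N, flip to black, move to (4,5). |black|=6 — new cell
Step 6: on WHITE (4,5): turn R to E, flip to black, move to (4,6). |black|=7 — REVISIT

Answer: yes 6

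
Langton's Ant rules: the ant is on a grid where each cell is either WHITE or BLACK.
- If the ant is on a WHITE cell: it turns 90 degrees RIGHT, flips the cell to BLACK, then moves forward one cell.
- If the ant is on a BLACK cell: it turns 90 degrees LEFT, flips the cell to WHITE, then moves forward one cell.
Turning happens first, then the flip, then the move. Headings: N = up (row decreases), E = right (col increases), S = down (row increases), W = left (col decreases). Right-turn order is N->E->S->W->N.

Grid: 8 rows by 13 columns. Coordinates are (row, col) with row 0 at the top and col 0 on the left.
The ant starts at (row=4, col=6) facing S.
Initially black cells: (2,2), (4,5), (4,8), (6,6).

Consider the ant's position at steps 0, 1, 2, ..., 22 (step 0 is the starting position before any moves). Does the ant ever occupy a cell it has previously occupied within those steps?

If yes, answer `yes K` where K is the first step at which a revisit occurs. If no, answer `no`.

Step 1: on WHITE (4,6): turn R to W, flip to black, move to (4,5). |black|=5 — new cell
Step 2: on BLACK (4,5): turn L to S, flip to white, move to (5,5). |black|=4 — new cell
Step 3: on WHITE (5,5): turn R to W, flip to black, move to (5,4). |black|=5 — new cell
Step 4: on WHITE (5,4): turn R to N, flip to black, move to (4,4). |black|=6 — new cell
Step 5: on WHITE (4,4): turn R to E, flip to black, move to (4,5). |black|=7 — REVISIT

Answer: yes 5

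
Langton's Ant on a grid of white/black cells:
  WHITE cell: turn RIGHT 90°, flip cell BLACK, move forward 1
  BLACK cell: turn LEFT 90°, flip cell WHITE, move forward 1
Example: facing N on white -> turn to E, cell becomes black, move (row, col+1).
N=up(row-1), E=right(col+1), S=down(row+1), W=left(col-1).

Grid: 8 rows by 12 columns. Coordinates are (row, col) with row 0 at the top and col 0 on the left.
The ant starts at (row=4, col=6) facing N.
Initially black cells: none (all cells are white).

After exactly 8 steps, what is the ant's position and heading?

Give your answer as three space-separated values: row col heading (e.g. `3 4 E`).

Step 1: on WHITE (4,6): turn R to E, flip to black, move to (4,7). |black|=1
Step 2: on WHITE (4,7): turn R to S, flip to black, move to (5,7). |black|=2
Step 3: on WHITE (5,7): turn R to W, flip to black, move to (5,6). |black|=3
Step 4: on WHITE (5,6): turn R to N, flip to black, move to (4,6). |black|=4
Step 5: on BLACK (4,6): turn L to W, flip to white, move to (4,5). |black|=3
Step 6: on WHITE (4,5): turn R to N, flip to black, move to (3,5). |black|=4
Step 7: on WHITE (3,5): turn R to E, flip to black, move to (3,6). |black|=5
Step 8: on WHITE (3,6): turn R to S, flip to black, move to (4,6). |black|=6

Answer: 4 6 S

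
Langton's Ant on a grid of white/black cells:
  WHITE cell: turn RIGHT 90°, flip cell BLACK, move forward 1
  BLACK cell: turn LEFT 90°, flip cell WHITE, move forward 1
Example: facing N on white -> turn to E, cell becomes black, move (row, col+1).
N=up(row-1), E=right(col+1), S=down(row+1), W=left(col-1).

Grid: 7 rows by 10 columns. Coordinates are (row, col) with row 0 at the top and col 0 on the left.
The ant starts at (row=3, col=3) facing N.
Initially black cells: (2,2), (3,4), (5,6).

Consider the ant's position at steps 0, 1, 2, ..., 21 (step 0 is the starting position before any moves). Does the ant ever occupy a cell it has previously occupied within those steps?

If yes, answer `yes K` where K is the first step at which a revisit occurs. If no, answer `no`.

Answer: yes 5

Derivation:
Step 1: on WHITE (3,3): turn R to E, flip to black, move to (3,4). |black|=4 — new cell
Step 2: on BLACK (3,4): turn L to N, flip to white, move to (2,4). |black|=3 — new cell
Step 3: on WHITE (2,4): turn R to E, flip to black, move to (2,5). |black|=4 — new cell
Step 4: on WHITE (2,5): turn R to S, flip to black, move to (3,5). |black|=5 — new cell
Step 5: on WHITE (3,5): turn R to W, flip to black, move to (3,4). |black|=6 — REVISIT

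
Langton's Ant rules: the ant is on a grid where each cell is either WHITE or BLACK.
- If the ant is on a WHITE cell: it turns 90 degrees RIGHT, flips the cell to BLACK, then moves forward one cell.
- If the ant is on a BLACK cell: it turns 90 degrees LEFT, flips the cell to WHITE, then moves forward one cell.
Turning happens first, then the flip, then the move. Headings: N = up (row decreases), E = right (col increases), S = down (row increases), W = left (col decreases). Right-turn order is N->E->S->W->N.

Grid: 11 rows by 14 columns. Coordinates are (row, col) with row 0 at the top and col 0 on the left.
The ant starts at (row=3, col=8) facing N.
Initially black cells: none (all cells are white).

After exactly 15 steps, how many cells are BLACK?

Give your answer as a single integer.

Step 1: on WHITE (3,8): turn R to E, flip to black, move to (3,9). |black|=1
Step 2: on WHITE (3,9): turn R to S, flip to black, move to (4,9). |black|=2
Step 3: on WHITE (4,9): turn R to W, flip to black, move to (4,8). |black|=3
Step 4: on WHITE (4,8): turn R to N, flip to black, move to (3,8). |black|=4
Step 5: on BLACK (3,8): turn L to W, flip to white, move to (3,7). |black|=3
Step 6: on WHITE (3,7): turn R to N, flip to black, move to (2,7). |black|=4
Step 7: on WHITE (2,7): turn R to E, flip to black, move to (2,8). |black|=5
Step 8: on WHITE (2,8): turn R to S, flip to black, move to (3,8). |black|=6
Step 9: on WHITE (3,8): turn R to W, flip to black, move to (3,7). |black|=7
Step 10: on BLACK (3,7): turn L to S, flip to white, move to (4,7). |black|=6
Step 11: on WHITE (4,7): turn R to W, flip to black, move to (4,6). |black|=7
Step 12: on WHITE (4,6): turn R to N, flip to black, move to (3,6). |black|=8
Step 13: on WHITE (3,6): turn R to E, flip to black, move to (3,7). |black|=9
Step 14: on WHITE (3,7): turn R to S, flip to black, move to (4,7). |black|=10
Step 15: on BLACK (4,7): turn L to E, flip to white, move to (4,8). |black|=9

Answer: 9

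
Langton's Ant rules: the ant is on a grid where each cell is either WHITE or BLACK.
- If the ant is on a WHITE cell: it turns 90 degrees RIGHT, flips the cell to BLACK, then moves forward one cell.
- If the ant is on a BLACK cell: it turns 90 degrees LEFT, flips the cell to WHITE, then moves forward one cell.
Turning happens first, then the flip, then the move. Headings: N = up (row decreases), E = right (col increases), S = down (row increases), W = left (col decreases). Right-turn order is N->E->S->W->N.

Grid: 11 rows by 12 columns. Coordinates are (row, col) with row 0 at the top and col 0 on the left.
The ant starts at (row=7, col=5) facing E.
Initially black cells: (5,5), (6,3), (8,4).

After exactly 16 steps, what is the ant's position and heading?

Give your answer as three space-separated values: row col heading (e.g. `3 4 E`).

Step 1: on WHITE (7,5): turn R to S, flip to black, move to (8,5). |black|=4
Step 2: on WHITE (8,5): turn R to W, flip to black, move to (8,4). |black|=5
Step 3: on BLACK (8,4): turn L to S, flip to white, move to (9,4). |black|=4
Step 4: on WHITE (9,4): turn R to W, flip to black, move to (9,3). |black|=5
Step 5: on WHITE (9,3): turn R to N, flip to black, move to (8,3). |black|=6
Step 6: on WHITE (8,3): turn R to E, flip to black, move to (8,4). |black|=7
Step 7: on WHITE (8,4): turn R to S, flip to black, move to (9,4). |black|=8
Step 8: on BLACK (9,4): turn L to E, flip to white, move to (9,5). |black|=7
Step 9: on WHITE (9,5): turn R to S, flip to black, move to (10,5). |black|=8
Step 10: on WHITE (10,5): turn R to W, flip to black, move to (10,4). |black|=9
Step 11: on WHITE (10,4): turn R to N, flip to black, move to (9,4). |black|=10
Step 12: on WHITE (9,4): turn R to E, flip to black, move to (9,5). |black|=11
Step 13: on BLACK (9,5): turn L to N, flip to white, move to (8,5). |black|=10
Step 14: on BLACK (8,5): turn L to W, flip to white, move to (8,4). |black|=9
Step 15: on BLACK (8,4): turn L to S, flip to white, move to (9,4). |black|=8
Step 16: on BLACK (9,4): turn L to E, flip to white, move to (9,5). |black|=7

Answer: 9 5 E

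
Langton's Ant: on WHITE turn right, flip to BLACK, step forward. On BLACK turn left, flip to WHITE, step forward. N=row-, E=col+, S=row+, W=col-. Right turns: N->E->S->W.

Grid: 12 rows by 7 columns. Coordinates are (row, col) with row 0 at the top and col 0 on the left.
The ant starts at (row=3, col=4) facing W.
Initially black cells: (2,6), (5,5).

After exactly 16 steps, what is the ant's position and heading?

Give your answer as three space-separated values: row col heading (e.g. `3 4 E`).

Answer: 5 6 E

Derivation:
Step 1: on WHITE (3,4): turn R to N, flip to black, move to (2,4). |black|=3
Step 2: on WHITE (2,4): turn R to E, flip to black, move to (2,5). |black|=4
Step 3: on WHITE (2,5): turn R to S, flip to black, move to (3,5). |black|=5
Step 4: on WHITE (3,5): turn R to W, flip to black, move to (3,4). |black|=6
Step 5: on BLACK (3,4): turn L to S, flip to white, move to (4,4). |black|=5
Step 6: on WHITE (4,4): turn R to W, flip to black, move to (4,3). |black|=6
Step 7: on WHITE (4,3): turn R to N, flip to black, move to (3,3). |black|=7
Step 8: on WHITE (3,3): turn R to E, flip to black, move to (3,4). |black|=8
Step 9: on WHITE (3,4): turn R to S, flip to black, move to (4,4). |black|=9
Step 10: on BLACK (4,4): turn L to E, flip to white, move to (4,5). |black|=8
Step 11: on WHITE (4,5): turn R to S, flip to black, move to (5,5). |black|=9
Step 12: on BLACK (5,5): turn L to E, flip to white, move to (5,6). |black|=8
Step 13: on WHITE (5,6): turn R to S, flip to black, move to (6,6). |black|=9
Step 14: on WHITE (6,6): turn R to W, flip to black, move to (6,5). |black|=10
Step 15: on WHITE (6,5): turn R to N, flip to black, move to (5,5). |black|=11
Step 16: on WHITE (5,5): turn R to E, flip to black, move to (5,6). |black|=12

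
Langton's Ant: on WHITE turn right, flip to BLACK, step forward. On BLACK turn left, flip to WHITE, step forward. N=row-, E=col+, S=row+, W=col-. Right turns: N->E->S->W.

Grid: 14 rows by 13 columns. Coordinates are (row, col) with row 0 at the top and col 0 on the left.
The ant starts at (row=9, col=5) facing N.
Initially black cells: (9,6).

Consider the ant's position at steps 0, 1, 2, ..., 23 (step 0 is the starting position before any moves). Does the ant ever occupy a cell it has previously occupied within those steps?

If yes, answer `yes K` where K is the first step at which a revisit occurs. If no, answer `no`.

Step 1: on WHITE (9,5): turn R to E, flip to black, move to (9,6). |black|=2 — new cell
Step 2: on BLACK (9,6): turn L to N, flip to white, move to (8,6). |black|=1 — new cell
Step 3: on WHITE (8,6): turn R to E, flip to black, move to (8,7). |black|=2 — new cell
Step 4: on WHITE (8,7): turn R to S, flip to black, move to (9,7). |black|=3 — new cell
Step 5: on WHITE (9,7): turn R to W, flip to black, move to (9,6). |black|=4 — REVISIT

Answer: yes 5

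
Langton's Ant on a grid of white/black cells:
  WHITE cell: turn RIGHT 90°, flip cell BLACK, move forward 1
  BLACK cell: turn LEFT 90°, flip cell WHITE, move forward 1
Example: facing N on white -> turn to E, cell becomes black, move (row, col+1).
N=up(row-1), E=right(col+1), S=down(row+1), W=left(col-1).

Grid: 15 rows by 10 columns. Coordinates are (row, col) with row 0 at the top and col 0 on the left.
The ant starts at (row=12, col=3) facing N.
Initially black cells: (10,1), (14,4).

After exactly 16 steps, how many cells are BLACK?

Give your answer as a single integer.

Answer: 10

Derivation:
Step 1: on WHITE (12,3): turn R to E, flip to black, move to (12,4). |black|=3
Step 2: on WHITE (12,4): turn R to S, flip to black, move to (13,4). |black|=4
Step 3: on WHITE (13,4): turn R to W, flip to black, move to (13,3). |black|=5
Step 4: on WHITE (13,3): turn R to N, flip to black, move to (12,3). |black|=6
Step 5: on BLACK (12,3): turn L to W, flip to white, move to (12,2). |black|=5
Step 6: on WHITE (12,2): turn R to N, flip to black, move to (11,2). |black|=6
Step 7: on WHITE (11,2): turn R to E, flip to black, move to (11,3). |black|=7
Step 8: on WHITE (11,3): turn R to S, flip to black, move to (12,3). |black|=8
Step 9: on WHITE (12,3): turn R to W, flip to black, move to (12,2). |black|=9
Step 10: on BLACK (12,2): turn L to S, flip to white, move to (13,2). |black|=8
Step 11: on WHITE (13,2): turn R to W, flip to black, move to (13,1). |black|=9
Step 12: on WHITE (13,1): turn R to N, flip to black, move to (12,1). |black|=10
Step 13: on WHITE (12,1): turn R to E, flip to black, move to (12,2). |black|=11
Step 14: on WHITE (12,2): turn R to S, flip to black, move to (13,2). |black|=12
Step 15: on BLACK (13,2): turn L to E, flip to white, move to (13,3). |black|=11
Step 16: on BLACK (13,3): turn L to N, flip to white, move to (12,3). |black|=10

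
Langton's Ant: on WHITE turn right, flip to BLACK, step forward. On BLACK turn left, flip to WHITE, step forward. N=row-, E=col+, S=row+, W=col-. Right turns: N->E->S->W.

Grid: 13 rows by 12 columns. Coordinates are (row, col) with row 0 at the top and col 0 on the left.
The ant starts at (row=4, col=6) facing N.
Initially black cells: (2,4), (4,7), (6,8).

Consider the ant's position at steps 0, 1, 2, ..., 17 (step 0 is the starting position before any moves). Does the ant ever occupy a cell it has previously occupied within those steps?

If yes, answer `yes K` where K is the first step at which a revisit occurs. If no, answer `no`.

Answer: yes 5

Derivation:
Step 1: on WHITE (4,6): turn R to E, flip to black, move to (4,7). |black|=4 — new cell
Step 2: on BLACK (4,7): turn L to N, flip to white, move to (3,7). |black|=3 — new cell
Step 3: on WHITE (3,7): turn R to E, flip to black, move to (3,8). |black|=4 — new cell
Step 4: on WHITE (3,8): turn R to S, flip to black, move to (4,8). |black|=5 — new cell
Step 5: on WHITE (4,8): turn R to W, flip to black, move to (4,7). |black|=6 — REVISIT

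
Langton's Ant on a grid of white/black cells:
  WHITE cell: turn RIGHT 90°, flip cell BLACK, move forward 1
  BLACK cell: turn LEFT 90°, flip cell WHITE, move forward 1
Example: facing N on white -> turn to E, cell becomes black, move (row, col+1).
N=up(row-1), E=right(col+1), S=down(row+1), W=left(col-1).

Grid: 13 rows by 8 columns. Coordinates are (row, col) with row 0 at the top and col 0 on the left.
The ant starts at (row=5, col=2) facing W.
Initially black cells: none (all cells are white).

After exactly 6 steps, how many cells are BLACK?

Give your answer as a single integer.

Answer: 4

Derivation:
Step 1: on WHITE (5,2): turn R to N, flip to black, move to (4,2). |black|=1
Step 2: on WHITE (4,2): turn R to E, flip to black, move to (4,3). |black|=2
Step 3: on WHITE (4,3): turn R to S, flip to black, move to (5,3). |black|=3
Step 4: on WHITE (5,3): turn R to W, flip to black, move to (5,2). |black|=4
Step 5: on BLACK (5,2): turn L to S, flip to white, move to (6,2). |black|=3
Step 6: on WHITE (6,2): turn R to W, flip to black, move to (6,1). |black|=4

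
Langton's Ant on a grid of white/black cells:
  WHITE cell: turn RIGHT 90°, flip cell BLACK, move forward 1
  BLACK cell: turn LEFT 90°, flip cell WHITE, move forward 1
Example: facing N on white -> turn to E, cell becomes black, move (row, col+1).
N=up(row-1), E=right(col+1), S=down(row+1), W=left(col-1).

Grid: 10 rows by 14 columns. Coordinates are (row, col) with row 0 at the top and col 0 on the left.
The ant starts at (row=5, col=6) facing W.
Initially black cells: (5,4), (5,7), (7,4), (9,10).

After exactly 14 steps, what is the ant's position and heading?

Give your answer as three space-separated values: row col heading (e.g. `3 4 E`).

Answer: 4 7 W

Derivation:
Step 1: on WHITE (5,6): turn R to N, flip to black, move to (4,6). |black|=5
Step 2: on WHITE (4,6): turn R to E, flip to black, move to (4,7). |black|=6
Step 3: on WHITE (4,7): turn R to S, flip to black, move to (5,7). |black|=7
Step 4: on BLACK (5,7): turn L to E, flip to white, move to (5,8). |black|=6
Step 5: on WHITE (5,8): turn R to S, flip to black, move to (6,8). |black|=7
Step 6: on WHITE (6,8): turn R to W, flip to black, move to (6,7). |black|=8
Step 7: on WHITE (6,7): turn R to N, flip to black, move to (5,7). |black|=9
Step 8: on WHITE (5,7): turn R to E, flip to black, move to (5,8). |black|=10
Step 9: on BLACK (5,8): turn L to N, flip to white, move to (4,8). |black|=9
Step 10: on WHITE (4,8): turn R to E, flip to black, move to (4,9). |black|=10
Step 11: on WHITE (4,9): turn R to S, flip to black, move to (5,9). |black|=11
Step 12: on WHITE (5,9): turn R to W, flip to black, move to (5,8). |black|=12
Step 13: on WHITE (5,8): turn R to N, flip to black, move to (4,8). |black|=13
Step 14: on BLACK (4,8): turn L to W, flip to white, move to (4,7). |black|=12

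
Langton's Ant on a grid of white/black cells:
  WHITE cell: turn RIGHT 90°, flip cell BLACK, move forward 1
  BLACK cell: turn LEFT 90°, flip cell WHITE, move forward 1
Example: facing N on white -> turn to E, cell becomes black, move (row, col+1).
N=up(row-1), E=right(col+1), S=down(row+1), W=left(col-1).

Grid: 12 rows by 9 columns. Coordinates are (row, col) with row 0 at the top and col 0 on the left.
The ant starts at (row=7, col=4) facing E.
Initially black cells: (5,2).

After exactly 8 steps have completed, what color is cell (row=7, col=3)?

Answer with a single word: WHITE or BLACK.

Answer: BLACK

Derivation:
Step 1: on WHITE (7,4): turn R to S, flip to black, move to (8,4). |black|=2
Step 2: on WHITE (8,4): turn R to W, flip to black, move to (8,3). |black|=3
Step 3: on WHITE (8,3): turn R to N, flip to black, move to (7,3). |black|=4
Step 4: on WHITE (7,3): turn R to E, flip to black, move to (7,4). |black|=5
Step 5: on BLACK (7,4): turn L to N, flip to white, move to (6,4). |black|=4
Step 6: on WHITE (6,4): turn R to E, flip to black, move to (6,5). |black|=5
Step 7: on WHITE (6,5): turn R to S, flip to black, move to (7,5). |black|=6
Step 8: on WHITE (7,5): turn R to W, flip to black, move to (7,4). |black|=7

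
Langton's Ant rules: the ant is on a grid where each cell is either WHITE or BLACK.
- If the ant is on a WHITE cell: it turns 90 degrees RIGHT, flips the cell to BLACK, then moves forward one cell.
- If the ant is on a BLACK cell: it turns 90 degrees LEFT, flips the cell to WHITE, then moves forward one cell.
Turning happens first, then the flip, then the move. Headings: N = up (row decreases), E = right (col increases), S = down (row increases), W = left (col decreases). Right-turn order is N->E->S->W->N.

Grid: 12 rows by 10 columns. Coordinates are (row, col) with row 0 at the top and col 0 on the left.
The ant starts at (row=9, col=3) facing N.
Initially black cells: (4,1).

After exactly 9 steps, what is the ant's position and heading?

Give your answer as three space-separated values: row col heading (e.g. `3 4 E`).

Answer: 9 2 W

Derivation:
Step 1: on WHITE (9,3): turn R to E, flip to black, move to (9,4). |black|=2
Step 2: on WHITE (9,4): turn R to S, flip to black, move to (10,4). |black|=3
Step 3: on WHITE (10,4): turn R to W, flip to black, move to (10,3). |black|=4
Step 4: on WHITE (10,3): turn R to N, flip to black, move to (9,3). |black|=5
Step 5: on BLACK (9,3): turn L to W, flip to white, move to (9,2). |black|=4
Step 6: on WHITE (9,2): turn R to N, flip to black, move to (8,2). |black|=5
Step 7: on WHITE (8,2): turn R to E, flip to black, move to (8,3). |black|=6
Step 8: on WHITE (8,3): turn R to S, flip to black, move to (9,3). |black|=7
Step 9: on WHITE (9,3): turn R to W, flip to black, move to (9,2). |black|=8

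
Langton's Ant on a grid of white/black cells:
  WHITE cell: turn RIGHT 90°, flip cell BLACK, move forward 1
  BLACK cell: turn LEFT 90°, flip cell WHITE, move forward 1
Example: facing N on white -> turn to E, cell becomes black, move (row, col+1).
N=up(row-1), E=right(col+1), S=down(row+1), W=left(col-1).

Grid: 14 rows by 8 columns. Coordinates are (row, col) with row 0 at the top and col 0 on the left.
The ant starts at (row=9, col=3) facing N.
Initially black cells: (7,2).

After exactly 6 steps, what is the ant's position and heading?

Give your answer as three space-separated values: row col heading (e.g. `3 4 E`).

Answer: 8 2 N

Derivation:
Step 1: on WHITE (9,3): turn R to E, flip to black, move to (9,4). |black|=2
Step 2: on WHITE (9,4): turn R to S, flip to black, move to (10,4). |black|=3
Step 3: on WHITE (10,4): turn R to W, flip to black, move to (10,3). |black|=4
Step 4: on WHITE (10,3): turn R to N, flip to black, move to (9,3). |black|=5
Step 5: on BLACK (9,3): turn L to W, flip to white, move to (9,2). |black|=4
Step 6: on WHITE (9,2): turn R to N, flip to black, move to (8,2). |black|=5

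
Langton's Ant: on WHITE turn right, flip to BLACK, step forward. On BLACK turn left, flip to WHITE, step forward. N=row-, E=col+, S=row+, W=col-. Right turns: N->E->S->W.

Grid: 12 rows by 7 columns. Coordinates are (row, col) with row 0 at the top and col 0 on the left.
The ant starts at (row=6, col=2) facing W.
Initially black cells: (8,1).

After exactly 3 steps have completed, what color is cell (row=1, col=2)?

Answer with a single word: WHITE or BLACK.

Answer: WHITE

Derivation:
Step 1: on WHITE (6,2): turn R to N, flip to black, move to (5,2). |black|=2
Step 2: on WHITE (5,2): turn R to E, flip to black, move to (5,3). |black|=3
Step 3: on WHITE (5,3): turn R to S, flip to black, move to (6,3). |black|=4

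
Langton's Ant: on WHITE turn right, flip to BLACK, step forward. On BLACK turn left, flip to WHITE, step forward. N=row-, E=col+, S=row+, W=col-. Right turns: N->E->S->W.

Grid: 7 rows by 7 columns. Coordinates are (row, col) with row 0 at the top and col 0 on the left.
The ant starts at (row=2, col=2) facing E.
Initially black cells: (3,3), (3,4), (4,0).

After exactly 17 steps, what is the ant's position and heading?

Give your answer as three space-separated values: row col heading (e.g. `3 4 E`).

Answer: 1 2 N

Derivation:
Step 1: on WHITE (2,2): turn R to S, flip to black, move to (3,2). |black|=4
Step 2: on WHITE (3,2): turn R to W, flip to black, move to (3,1). |black|=5
Step 3: on WHITE (3,1): turn R to N, flip to black, move to (2,1). |black|=6
Step 4: on WHITE (2,1): turn R to E, flip to black, move to (2,2). |black|=7
Step 5: on BLACK (2,2): turn L to N, flip to white, move to (1,2). |black|=6
Step 6: on WHITE (1,2): turn R to E, flip to black, move to (1,3). |black|=7
Step 7: on WHITE (1,3): turn R to S, flip to black, move to (2,3). |black|=8
Step 8: on WHITE (2,3): turn R to W, flip to black, move to (2,2). |black|=9
Step 9: on WHITE (2,2): turn R to N, flip to black, move to (1,2). |black|=10
Step 10: on BLACK (1,2): turn L to W, flip to white, move to (1,1). |black|=9
Step 11: on WHITE (1,1): turn R to N, flip to black, move to (0,1). |black|=10
Step 12: on WHITE (0,1): turn R to E, flip to black, move to (0,2). |black|=11
Step 13: on WHITE (0,2): turn R to S, flip to black, move to (1,2). |black|=12
Step 14: on WHITE (1,2): turn R to W, flip to black, move to (1,1). |black|=13
Step 15: on BLACK (1,1): turn L to S, flip to white, move to (2,1). |black|=12
Step 16: on BLACK (2,1): turn L to E, flip to white, move to (2,2). |black|=11
Step 17: on BLACK (2,2): turn L to N, flip to white, move to (1,2). |black|=10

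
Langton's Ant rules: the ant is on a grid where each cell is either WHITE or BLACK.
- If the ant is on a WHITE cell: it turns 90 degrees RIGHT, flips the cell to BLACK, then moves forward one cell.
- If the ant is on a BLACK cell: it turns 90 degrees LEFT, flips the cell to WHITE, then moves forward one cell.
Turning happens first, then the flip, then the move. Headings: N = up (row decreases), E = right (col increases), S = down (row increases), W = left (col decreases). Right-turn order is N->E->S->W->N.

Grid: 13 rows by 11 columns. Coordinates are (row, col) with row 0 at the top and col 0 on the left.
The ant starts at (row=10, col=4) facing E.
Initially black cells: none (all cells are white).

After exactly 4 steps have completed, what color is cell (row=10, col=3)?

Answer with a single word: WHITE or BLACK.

Answer: BLACK

Derivation:
Step 1: on WHITE (10,4): turn R to S, flip to black, move to (11,4). |black|=1
Step 2: on WHITE (11,4): turn R to W, flip to black, move to (11,3). |black|=2
Step 3: on WHITE (11,3): turn R to N, flip to black, move to (10,3). |black|=3
Step 4: on WHITE (10,3): turn R to E, flip to black, move to (10,4). |black|=4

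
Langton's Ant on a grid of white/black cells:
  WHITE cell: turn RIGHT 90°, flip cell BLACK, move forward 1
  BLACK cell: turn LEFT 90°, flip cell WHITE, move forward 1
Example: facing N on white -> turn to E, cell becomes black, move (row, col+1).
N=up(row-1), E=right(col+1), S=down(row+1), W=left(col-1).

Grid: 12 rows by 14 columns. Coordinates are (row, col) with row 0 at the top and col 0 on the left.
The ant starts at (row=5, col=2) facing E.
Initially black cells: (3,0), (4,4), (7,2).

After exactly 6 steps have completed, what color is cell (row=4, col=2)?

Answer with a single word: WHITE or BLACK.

Answer: BLACK

Derivation:
Step 1: on WHITE (5,2): turn R to S, flip to black, move to (6,2). |black|=4
Step 2: on WHITE (6,2): turn R to W, flip to black, move to (6,1). |black|=5
Step 3: on WHITE (6,1): turn R to N, flip to black, move to (5,1). |black|=6
Step 4: on WHITE (5,1): turn R to E, flip to black, move to (5,2). |black|=7
Step 5: on BLACK (5,2): turn L to N, flip to white, move to (4,2). |black|=6
Step 6: on WHITE (4,2): turn R to E, flip to black, move to (4,3). |black|=7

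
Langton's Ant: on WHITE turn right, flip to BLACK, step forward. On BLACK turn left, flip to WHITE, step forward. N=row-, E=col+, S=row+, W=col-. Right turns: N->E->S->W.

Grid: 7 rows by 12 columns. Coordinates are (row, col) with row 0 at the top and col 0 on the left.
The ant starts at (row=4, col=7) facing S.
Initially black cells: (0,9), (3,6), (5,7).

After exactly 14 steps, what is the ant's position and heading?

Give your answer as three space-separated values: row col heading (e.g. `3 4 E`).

Step 1: on WHITE (4,7): turn R to W, flip to black, move to (4,6). |black|=4
Step 2: on WHITE (4,6): turn R to N, flip to black, move to (3,6). |black|=5
Step 3: on BLACK (3,6): turn L to W, flip to white, move to (3,5). |black|=4
Step 4: on WHITE (3,5): turn R to N, flip to black, move to (2,5). |black|=5
Step 5: on WHITE (2,5): turn R to E, flip to black, move to (2,6). |black|=6
Step 6: on WHITE (2,6): turn R to S, flip to black, move to (3,6). |black|=7
Step 7: on WHITE (3,6): turn R to W, flip to black, move to (3,5). |black|=8
Step 8: on BLACK (3,5): turn L to S, flip to white, move to (4,5). |black|=7
Step 9: on WHITE (4,5): turn R to W, flip to black, move to (4,4). |black|=8
Step 10: on WHITE (4,4): turn R to N, flip to black, move to (3,4). |black|=9
Step 11: on WHITE (3,4): turn R to E, flip to black, move to (3,5). |black|=10
Step 12: on WHITE (3,5): turn R to S, flip to black, move to (4,5). |black|=11
Step 13: on BLACK (4,5): turn L to E, flip to white, move to (4,6). |black|=10
Step 14: on BLACK (4,6): turn L to N, flip to white, move to (3,6). |black|=9

Answer: 3 6 N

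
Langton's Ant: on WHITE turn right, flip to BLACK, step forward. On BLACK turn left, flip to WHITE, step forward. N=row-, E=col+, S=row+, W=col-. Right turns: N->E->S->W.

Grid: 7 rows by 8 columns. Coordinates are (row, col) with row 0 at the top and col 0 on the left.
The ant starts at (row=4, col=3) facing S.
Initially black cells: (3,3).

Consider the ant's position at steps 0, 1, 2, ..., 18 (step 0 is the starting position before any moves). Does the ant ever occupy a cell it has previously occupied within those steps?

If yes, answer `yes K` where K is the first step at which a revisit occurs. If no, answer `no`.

Step 1: on WHITE (4,3): turn R to W, flip to black, move to (4,2). |black|=2 — new cell
Step 2: on WHITE (4,2): turn R to N, flip to black, move to (3,2). |black|=3 — new cell
Step 3: on WHITE (3,2): turn R to E, flip to black, move to (3,3). |black|=4 — new cell
Step 4: on BLACK (3,3): turn L to N, flip to white, move to (2,3). |black|=3 — new cell
Step 5: on WHITE (2,3): turn R to E, flip to black, move to (2,4). |black|=4 — new cell
Step 6: on WHITE (2,4): turn R to S, flip to black, move to (3,4). |black|=5 — new cell
Step 7: on WHITE (3,4): turn R to W, flip to black, move to (3,3). |black|=6 — REVISIT

Answer: yes 7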